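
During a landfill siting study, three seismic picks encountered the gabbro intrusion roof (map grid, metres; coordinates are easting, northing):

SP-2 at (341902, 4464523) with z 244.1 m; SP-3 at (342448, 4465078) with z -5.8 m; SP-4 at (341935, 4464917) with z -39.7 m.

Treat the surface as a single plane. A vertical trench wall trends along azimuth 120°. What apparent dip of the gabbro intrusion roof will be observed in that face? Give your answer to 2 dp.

Let the plane be z = a·easting + b·northing + c.
SP-3−SP-2: 546a + 555b = −249.9;  SP-4−SP-2: 33a + 394b = −283.8.
Solving gives a = 0.30003, b = −0.74543.
Unit vector along 120° is (sin 120°, cos 120°) = (0.8660, -0.5000).
Slope in that direction = a·(0.8660) + b·(-0.5000) = 0.63255.
Apparent dip = arctan|0.63255| = 32.32° (true dip is 38.8°, so apparent ≤ true as expected).

32.32°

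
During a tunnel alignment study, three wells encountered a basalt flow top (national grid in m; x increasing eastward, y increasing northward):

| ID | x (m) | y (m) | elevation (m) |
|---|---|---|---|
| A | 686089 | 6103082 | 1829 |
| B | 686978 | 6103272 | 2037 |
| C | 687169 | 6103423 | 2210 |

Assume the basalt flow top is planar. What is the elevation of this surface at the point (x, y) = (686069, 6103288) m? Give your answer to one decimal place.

Let the plane be z = a·x + b·y + c.
B−A: 889a + 190b = 208;  C−A: 1080a + 341b = 381.
Solving gives a = −0.014926135, b = 1.164575442.
Then c = 1829 − a·686089 − b·6103082 = −7095429.76.
At (686069, 6103288): z = −10240.4 + 7107739.3 − 7095429.76 = 2069.2 m.

2069.2 m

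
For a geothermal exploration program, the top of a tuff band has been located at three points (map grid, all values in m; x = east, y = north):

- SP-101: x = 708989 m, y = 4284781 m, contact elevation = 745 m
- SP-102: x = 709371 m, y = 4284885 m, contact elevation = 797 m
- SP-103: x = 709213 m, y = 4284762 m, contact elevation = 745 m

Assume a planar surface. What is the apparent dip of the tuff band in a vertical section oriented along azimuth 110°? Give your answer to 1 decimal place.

Let the plane be z = a·x + b·y + c.
SP-102−SP-101: 382a + 104b = 52;  SP-103−SP-101: 224a − 19b = 0.
Solving gives a = 0.03234, b = 0.38123.
Unit vector along 110° is (sin 110°, cos 110°) = (0.9397, -0.3420).
Slope in that direction = a·(0.9397) + b·(-0.3420) = −0.10000.
Apparent dip = arctan|0.10000| = 5.7° (true dip is 20.9°, so apparent ≤ true as expected).

5.7°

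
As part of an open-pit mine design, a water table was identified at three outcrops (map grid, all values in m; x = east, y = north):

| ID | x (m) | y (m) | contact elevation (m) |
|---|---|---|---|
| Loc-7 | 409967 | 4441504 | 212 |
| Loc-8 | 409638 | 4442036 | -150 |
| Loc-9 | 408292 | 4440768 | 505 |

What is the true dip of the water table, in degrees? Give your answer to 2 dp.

Two edge vectors: Loc-7→Loc-8 = (-329, 532, -362), Loc-7→Loc-9 = (-1675, -736, 293).
Normal n = (Loc-7→Loc-8) × (Loc-7→Loc-9) = (-110556, 702747, 1133244).
So ∂z/∂x = −n_x/n_z = 0.09756 and ∂z/∂y = −n_y/n_z = −0.62012.
Gradient magnitude |∇z| = √(a² + b²) = √(0.00952 + 0.38455) = 0.62775.
True dip = arctan(0.62775) = 32.12°, dipping toward N (azimuth ≈ 351°).

32.12°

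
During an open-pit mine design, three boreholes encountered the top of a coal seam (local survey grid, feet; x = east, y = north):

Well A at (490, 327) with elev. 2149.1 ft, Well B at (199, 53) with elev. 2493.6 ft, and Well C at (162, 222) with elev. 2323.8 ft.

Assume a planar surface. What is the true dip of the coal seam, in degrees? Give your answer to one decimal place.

Let the plane be z = a·x + b·y + c.
Well B−Well A: −291a − 274b = 344.5;  Well C−Well A: −328a − 105b = 174.7.
Solving gives a = −0.19717, b = −1.04790.
Gradient magnitude |∇z| = √(a² + b²) = √(0.03887 + 1.09809) = 1.06629.
True dip = arctan(1.06629) = 46.8°, dipping toward N (azimuth ≈ 011°).

46.8°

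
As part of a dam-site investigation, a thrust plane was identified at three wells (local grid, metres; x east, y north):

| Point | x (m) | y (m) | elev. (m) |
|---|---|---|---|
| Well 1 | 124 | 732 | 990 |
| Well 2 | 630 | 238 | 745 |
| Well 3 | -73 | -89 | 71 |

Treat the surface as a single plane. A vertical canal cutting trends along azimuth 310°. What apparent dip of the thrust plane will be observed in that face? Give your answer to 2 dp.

14.88°

Let the plane be z = a·x + b·y + c.
Well 2−Well 1: 506a − 494b = −245;  Well 3−Well 1: −197a − 821b = −919.
Solving gives a = 0.49311, b = 1.00104.
Unit vector along 310° is (sin 310°, cos 310°) = (-0.7660, 0.6428).
Slope in that direction = a·(-0.7660) + b·(0.6428) = 0.26571.
Apparent dip = arctan|0.26571| = 14.88° (true dip is 48.1°, so apparent ≤ true as expected).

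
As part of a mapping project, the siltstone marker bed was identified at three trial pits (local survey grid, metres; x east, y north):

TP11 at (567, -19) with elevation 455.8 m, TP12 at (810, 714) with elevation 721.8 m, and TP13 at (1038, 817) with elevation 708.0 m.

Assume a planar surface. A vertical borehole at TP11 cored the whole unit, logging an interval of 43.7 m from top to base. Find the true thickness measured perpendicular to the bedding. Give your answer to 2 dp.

Two edge vectors: TP11→TP12 = (243, 733, 266), TP11→TP13 = (471, 836, 252.2).
Normal n = (TP11→TP12) × (TP11→TP13) = (-37513.4, 64001.4, -142095).
So ∂z/∂x = −n_x/n_z = −0.26400 and ∂z/∂y = −n_y/n_z = 0.45041.
|∇z| = √(a²+b²) = 0.52208, so dip δ = arctan(0.52208) = 27.57°.
True thickness = vertical thickness × cos δ = 43.7 × cos 27.57° = 38.74 m.

38.74 m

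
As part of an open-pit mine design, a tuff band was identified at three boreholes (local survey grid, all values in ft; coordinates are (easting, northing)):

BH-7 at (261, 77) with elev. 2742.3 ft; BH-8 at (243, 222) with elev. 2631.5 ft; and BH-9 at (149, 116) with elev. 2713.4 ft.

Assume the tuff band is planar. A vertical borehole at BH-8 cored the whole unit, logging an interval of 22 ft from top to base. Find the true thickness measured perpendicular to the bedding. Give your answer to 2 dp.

Two edge vectors: BH-7→BH-8 = (-18, 145, -110.8), BH-7→BH-9 = (-112, 39, -28.9).
Normal n = (BH-7→BH-8) × (BH-7→BH-9) = (130.7, 11889.4, 15538).
So ∂z/∂E = −n_x/n_z = −0.00841 and ∂z/∂N = −n_y/n_z = −0.76518.
|∇z| = √(a²+b²) = 0.76523, so dip δ = arctan(0.76523) = 37.42°.
True thickness = vertical thickness × cos δ = 22 × cos 37.42° = 17.47 ft.

17.47 ft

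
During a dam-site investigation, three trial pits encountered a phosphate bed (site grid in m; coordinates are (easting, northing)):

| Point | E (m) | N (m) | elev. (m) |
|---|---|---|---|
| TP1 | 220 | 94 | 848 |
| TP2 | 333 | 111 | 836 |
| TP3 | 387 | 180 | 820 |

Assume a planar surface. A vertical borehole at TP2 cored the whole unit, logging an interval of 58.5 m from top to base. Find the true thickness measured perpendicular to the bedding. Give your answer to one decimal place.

Two edge vectors: TP1→TP2 = (113, 17, -12), TP1→TP3 = (167, 86, -28).
Normal n = (TP1→TP2) × (TP1→TP3) = (556, 1160, 6879).
So ∂z/∂E = −n_x/n_z = −0.08083 and ∂z/∂N = −n_y/n_z = −0.16863.
|∇z| = √(a²+b²) = 0.18700, so dip δ = arctan(0.18700) = 10.59°.
True thickness = vertical thickness × cos δ = 58.5 × cos 10.59° = 57.5 m.

57.5 m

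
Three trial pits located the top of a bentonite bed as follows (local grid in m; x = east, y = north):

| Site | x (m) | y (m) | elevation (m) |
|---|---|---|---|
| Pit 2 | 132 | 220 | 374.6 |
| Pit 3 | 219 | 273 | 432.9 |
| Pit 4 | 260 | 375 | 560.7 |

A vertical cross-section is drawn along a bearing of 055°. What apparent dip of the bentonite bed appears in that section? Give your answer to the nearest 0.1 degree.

Two edge vectors: Pit 2→Pit 3 = (87, 53, 58.3), Pit 2→Pit 4 = (128, 155, 186.1).
Normal n = (Pit 2→Pit 3) × (Pit 2→Pit 4) = (826.8, -8728.3, 6701).
So ∂z/∂x = −n_x/n_z = −0.12338 and ∂z/∂y = −n_y/n_z = 1.30254.
Unit vector along 055° is (sin 55°, cos 55°) = (0.8192, 0.5736).
Slope in that direction = a·(0.8192) + b·(0.5736) = 0.64603.
Apparent dip = arctan|0.64603| = 32.9° (true dip is 52.6°, so apparent ≤ true as expected).

32.9°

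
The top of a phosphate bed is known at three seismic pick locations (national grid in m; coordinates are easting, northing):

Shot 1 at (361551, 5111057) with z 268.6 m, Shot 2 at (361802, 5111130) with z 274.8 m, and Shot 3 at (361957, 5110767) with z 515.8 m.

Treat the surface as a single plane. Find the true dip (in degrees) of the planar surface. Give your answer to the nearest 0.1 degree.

31.5°

Let the plane be z = a·easting + b·northing + c.
Shot 2−Shot 1: 251a + 73b = 6.2;  Shot 3−Shot 1: 406a − 290b = 247.2.
Solving gives a = 0.19373, b = −0.58119.
Gradient magnitude |∇z| = √(a² + b²) = √(0.03753 + 0.33778) = 0.61263.
True dip = arctan(0.61263) = 31.5°, dipping toward NNW (azimuth ≈ 342°).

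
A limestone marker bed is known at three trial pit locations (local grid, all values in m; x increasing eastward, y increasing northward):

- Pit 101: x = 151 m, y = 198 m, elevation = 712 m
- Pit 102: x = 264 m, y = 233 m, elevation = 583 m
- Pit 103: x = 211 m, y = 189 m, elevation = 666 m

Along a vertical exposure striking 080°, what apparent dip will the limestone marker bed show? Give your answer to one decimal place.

Two edge vectors: Pit 101→Pit 102 = (113, 35, -129), Pit 101→Pit 103 = (60, -9, -46).
Normal n = (Pit 101→Pit 102) × (Pit 101→Pit 103) = (-2771, -2542, -3117).
So ∂z/∂x = −n_x/n_z = −0.88900 and ∂z/∂y = −n_y/n_z = −0.81553.
Unit vector along 080° is (sin 80°, cos 80°) = (0.9848, 0.1736).
Slope in that direction = a·(0.9848) + b·(0.1736) = −1.01710.
Apparent dip = arctan|1.01710| = 45.5° (true dip is 50.3°, so apparent ≤ true as expected).

45.5°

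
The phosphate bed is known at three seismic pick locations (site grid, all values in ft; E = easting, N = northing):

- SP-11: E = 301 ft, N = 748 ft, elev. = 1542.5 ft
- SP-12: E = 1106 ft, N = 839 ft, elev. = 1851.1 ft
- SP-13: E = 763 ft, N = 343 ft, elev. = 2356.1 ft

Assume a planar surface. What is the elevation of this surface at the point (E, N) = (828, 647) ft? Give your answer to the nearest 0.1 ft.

1968.1 ft

Let the plane be z = a·E + b·N + c.
SP-12−SP-11: 805a + 91b = 308.6;  SP-13−SP-11: 462a − 405b = 813.6.
Solving gives a = 0.540718, b = −1.392069.
Then c = 1542.5 − a·301 − b·748 = 2421.01.
At (828, 647): z = 447.7 − 900.7 + 2421.01 = 1968.1 ft.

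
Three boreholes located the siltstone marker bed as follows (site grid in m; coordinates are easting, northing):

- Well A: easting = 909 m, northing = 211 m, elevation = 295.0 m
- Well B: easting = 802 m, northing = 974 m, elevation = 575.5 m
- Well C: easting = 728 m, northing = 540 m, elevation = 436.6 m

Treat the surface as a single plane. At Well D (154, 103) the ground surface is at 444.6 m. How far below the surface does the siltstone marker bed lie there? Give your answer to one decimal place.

71.4 m

Let the plane be z = a·easting + b·northing + c.
Well B−Well A: −107a + 763b = 280.5;  Well C−Well A: −181a + 329b = 141.6.
Solving gives a = −0.15312, b = 0.34615.
Then c = 295 − a·909 − b·211 = 361.15.
At (154, 103): z_contact = −23.58 + 35.65 + 361.15 = 373.22 m.
Depth below ground = 444.6 − 373.22 = 71.4 m.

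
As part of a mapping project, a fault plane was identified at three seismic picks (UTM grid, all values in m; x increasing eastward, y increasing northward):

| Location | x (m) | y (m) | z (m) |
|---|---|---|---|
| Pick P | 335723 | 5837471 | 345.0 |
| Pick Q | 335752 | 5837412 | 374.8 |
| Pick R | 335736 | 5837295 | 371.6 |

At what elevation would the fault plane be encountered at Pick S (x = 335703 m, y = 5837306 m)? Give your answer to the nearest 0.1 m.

342.7 m

Two edge vectors: Pick P→Pick Q = (29, -59, 29.8), Pick P→Pick R = (13, -176, 26.6).
Normal n = (Pick P→Pick Q) × (Pick P→Pick R) = (3675.4, -384, -4337).
So ∂z/∂x = −n_x/n_z = 0.847452156 and ∂z/∂y = −n_y/n_z = −0.088540466.
Intercept c from Pick P: 345 − 284509.18 + 516852.40 = 232688.22.
At (335703, 5837306): z = 284492.2 − 516837.8 + 232688.22 = 342.7 m.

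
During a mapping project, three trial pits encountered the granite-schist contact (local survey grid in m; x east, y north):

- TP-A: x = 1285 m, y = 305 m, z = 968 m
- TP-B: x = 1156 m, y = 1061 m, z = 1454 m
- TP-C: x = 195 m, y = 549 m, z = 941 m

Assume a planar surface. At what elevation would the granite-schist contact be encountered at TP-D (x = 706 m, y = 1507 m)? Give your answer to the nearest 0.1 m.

1675.1 m

Let the plane be z = a·x + b·y + c.
TP-B−TP-A: −129a + 756b = 486;  TP-C−TP-A: −1090a + 244b = −27.
Solving gives a = 0.175375, b = 0.672782.
Then c = 968 − a·1285 − b·305 = 537.44.
At (706, 1507): z = 123.8 + 1013.9 + 537.44 = 1675.1 m.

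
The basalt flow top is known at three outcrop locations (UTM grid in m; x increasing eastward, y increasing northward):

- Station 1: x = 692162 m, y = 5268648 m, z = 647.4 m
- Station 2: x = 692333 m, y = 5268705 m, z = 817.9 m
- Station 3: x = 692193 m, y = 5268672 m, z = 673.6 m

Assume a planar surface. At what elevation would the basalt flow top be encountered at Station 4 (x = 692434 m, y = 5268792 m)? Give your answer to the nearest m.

900 m

Let the plane be z = a·x + b·y + c.
Station 2−Station 1: 171a + 57b = 170.5;  Station 3−Station 1: 31a + 24b = 26.2.
Solving gives a = 1.11193838, b = −0.34458708.
Then c = 647.4 − a·692162 − b·5268648 = 1046513.92.
At (692434, 5268792): z = 769943.9 − 1815557.6 + 1046513.92 = 900.2 m.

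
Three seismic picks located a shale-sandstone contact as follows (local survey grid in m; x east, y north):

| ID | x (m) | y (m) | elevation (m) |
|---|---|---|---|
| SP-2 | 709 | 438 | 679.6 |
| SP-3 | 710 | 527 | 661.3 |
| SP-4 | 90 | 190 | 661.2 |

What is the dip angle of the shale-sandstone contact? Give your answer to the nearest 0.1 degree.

Let the plane be z = a·x + b·y + c.
SP-3−SP-2: 1a + 89b = −18.3;  SP-4−SP-2: −619a − 248b = −18.4.
Solving gives a = 0.11261, b = −0.20688.
Gradient magnitude |∇z| = √(a² + b²) = √(0.01268 + 0.04280) = 0.23555.
True dip = arctan(0.23555) = 13.3°, dipping toward NNW (azimuth ≈ 331°).

13.3°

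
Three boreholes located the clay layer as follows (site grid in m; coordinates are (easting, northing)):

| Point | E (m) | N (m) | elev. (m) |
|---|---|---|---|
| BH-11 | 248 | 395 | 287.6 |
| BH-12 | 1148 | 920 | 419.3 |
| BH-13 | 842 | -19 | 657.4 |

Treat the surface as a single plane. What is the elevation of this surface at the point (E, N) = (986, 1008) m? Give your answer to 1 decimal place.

327.7 m

Let the plane be z = a·E + b·N + c.
BH-12−BH-11: 900a + 525b = 131.7;  BH-13−BH-11: 594a − 414b = 369.8.
Solving gives a = 0.363312, b = −0.371963.
Then c = 287.6 − a·248 − b·395 = 344.42.
At (986, 1008): z = 358.2 − 374.9 + 344.42 = 327.7 m.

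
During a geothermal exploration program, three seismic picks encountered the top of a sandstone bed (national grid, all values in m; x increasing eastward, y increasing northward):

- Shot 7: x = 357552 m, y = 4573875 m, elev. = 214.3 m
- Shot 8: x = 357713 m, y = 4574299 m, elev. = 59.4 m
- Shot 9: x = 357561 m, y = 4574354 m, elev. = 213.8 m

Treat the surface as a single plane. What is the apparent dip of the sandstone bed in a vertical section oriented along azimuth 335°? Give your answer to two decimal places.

Let the plane be z = a·x + b·y + c.
Shot 8−Shot 7: 161a + 424b = −154.9;  Shot 9−Shot 7: 9a + 479b = −0.5.
Solving gives a = −1.00931, b = 0.01792.
Unit vector along 335° is (sin 335°, cos 335°) = (-0.4226, 0.9063).
Slope in that direction = a·(-0.4226) + b·(0.9063) = 0.44279.
Apparent dip = arctan|0.44279| = 23.88° (true dip is 45.3°, so apparent ≤ true as expected).

23.88°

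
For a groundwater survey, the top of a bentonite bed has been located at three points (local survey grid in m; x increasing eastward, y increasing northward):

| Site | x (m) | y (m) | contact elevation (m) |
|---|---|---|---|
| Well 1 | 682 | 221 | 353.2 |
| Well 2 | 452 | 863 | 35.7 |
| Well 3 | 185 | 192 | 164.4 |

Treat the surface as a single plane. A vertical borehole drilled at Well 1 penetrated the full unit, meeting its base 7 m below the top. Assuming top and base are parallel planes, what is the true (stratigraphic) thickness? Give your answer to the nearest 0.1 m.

Two edge vectors: Well 1→Well 2 = (-230, 642, -317.5), Well 1→Well 3 = (-497, -29, -188.8).
Normal n = (Well 1→Well 2) × (Well 1→Well 3) = (-130417.1, 114373.5, 325744).
So ∂z/∂x = −n_x/n_z = 0.40037 and ∂z/∂y = −n_y/n_z = −0.35111.
|∇z| = √(a²+b²) = 0.53252, so dip δ = arctan(0.53252) = 28.04°.
True thickness = vertical thickness × cos δ = 7 × cos 28.04° = 6.2 m.

6.2 m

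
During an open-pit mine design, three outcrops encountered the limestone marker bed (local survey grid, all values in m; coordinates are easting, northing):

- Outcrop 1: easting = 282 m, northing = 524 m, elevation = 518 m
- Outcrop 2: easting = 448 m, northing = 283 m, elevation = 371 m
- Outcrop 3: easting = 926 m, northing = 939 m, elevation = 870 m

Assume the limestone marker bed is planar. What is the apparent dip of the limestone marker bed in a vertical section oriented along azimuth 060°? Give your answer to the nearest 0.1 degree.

Two edge vectors: Outcrop 1→Outcrop 2 = (166, -241, -147), Outcrop 1→Outcrop 3 = (644, 415, 352).
Normal n = (Outcrop 1→Outcrop 2) × (Outcrop 1→Outcrop 3) = (-23827, -153100, 224094).
So ∂z/∂easting = −n_x/n_z = 0.10633 and ∂z/∂northing = −n_y/n_z = 0.68320.
Unit vector along 060° is (sin 60°, cos 60°) = (0.8660, 0.5000).
Slope in that direction = a·(0.8660) + b·(0.5000) = 0.43368.
Apparent dip = arctan|0.43368| = 23.4° (true dip is 34.7°, so apparent ≤ true as expected).

23.4°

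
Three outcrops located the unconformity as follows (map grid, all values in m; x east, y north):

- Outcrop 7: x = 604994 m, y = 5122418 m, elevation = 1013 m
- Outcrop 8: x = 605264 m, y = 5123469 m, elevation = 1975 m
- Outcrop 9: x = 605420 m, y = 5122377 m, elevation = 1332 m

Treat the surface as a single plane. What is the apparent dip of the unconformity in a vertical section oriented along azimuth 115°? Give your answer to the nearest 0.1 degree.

23.8°

Let the plane be z = a·x + b·y + c.
Outcrop 8−Outcrop 7: 270a + 1051b = 962;  Outcrop 9−Outcrop 7: 426a − 41b = 319.
Solving gives a = 0.81673, b = 0.70550.
Unit vector along 115° is (sin 115°, cos 115°) = (0.9063, -0.4226).
Slope in that direction = a·(0.9063) + b·(-0.4226) = 0.44205.
Apparent dip = arctan|0.44205| = 23.8° (true dip is 47.2°, so apparent ≤ true as expected).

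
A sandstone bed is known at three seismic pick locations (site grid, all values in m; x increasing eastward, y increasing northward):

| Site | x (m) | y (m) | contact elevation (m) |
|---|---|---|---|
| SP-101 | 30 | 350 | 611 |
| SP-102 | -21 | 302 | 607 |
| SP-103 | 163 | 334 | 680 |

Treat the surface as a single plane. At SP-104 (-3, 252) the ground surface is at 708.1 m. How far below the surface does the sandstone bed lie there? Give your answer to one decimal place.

71.9 m

Let the plane be z = a·x + b·y + c.
SP-102−SP-101: −51a − 48b = −4;  SP-103−SP-101: 133a − 16b = 69.
Solving gives a = 0.46889, b = −0.41486.
Then c = 611 − a·30 − b·350 = 742.13.
At (-3, 252): z_contact = −1.41 − 104.55 + 742.13 = 636.18 m.
Depth below ground = 708.1 − 636.18 = 71.9 m.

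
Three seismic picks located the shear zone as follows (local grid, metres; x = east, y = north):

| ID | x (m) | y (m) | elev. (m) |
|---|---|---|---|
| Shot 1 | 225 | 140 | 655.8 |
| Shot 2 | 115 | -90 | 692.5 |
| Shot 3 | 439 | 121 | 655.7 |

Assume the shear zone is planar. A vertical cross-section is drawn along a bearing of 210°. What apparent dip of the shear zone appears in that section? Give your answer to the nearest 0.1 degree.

7.9°

Two edge vectors: Shot 1→Shot 2 = (-110, -230, 36.7), Shot 1→Shot 3 = (214, -19, -0.1).
Normal n = (Shot 1→Shot 2) × (Shot 1→Shot 3) = (720.3, 7842.8, 51310).
So ∂z/∂x = −n_x/n_z = −0.01404 and ∂z/∂y = −n_y/n_z = −0.15285.
Unit vector along 210° is (sin 210°, cos 210°) = (-0.5000, -0.8660).
Slope in that direction = a·(-0.5000) + b·(-0.8660) = 0.13939.
Apparent dip = arctan|0.13939| = 7.9° (true dip is 8.7°, so apparent ≤ true as expected).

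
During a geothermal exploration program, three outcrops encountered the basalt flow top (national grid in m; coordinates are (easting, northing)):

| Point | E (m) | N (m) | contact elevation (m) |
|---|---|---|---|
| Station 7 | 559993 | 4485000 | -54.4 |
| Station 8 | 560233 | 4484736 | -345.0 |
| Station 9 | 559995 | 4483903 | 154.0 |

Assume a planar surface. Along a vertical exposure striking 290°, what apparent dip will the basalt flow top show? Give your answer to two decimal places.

Let the plane be z = a·E + b·N + c.
Station 8−Station 7: 240a − 264b = −290.6;  Station 9−Station 7: 2a − 1097b = 208.4.
Solving gives a = −1.42266, b = −0.19257.
Unit vector along 290° is (sin 290°, cos 290°) = (-0.9397, 0.3420).
Slope in that direction = a·(-0.9397) + b·(0.3420) = 1.27100.
Apparent dip = arctan|1.27100| = 51.80° (true dip is 55.1°, so apparent ≤ true as expected).

51.80°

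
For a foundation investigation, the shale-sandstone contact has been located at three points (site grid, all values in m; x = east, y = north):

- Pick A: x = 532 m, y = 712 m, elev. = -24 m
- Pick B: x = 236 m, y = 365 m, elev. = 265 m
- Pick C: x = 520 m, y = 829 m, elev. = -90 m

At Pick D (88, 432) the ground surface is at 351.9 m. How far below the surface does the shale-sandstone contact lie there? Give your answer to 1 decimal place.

85.0 m

Two edge vectors: Pick A→Pick B = (-296, -347, 289), Pick A→Pick C = (-12, 117, -66).
Normal n = (Pick A→Pick B) × (Pick A→Pick C) = (-10911, -23004, -38796).
So ∂z/∂x = −n_x/n_z = −0.28124 and ∂z/∂y = −n_y/n_z = −0.59295.
Intercept c from Pick A: -24 + 149.62 + 422.18 = 547.80.
At (88, 432): z_contact = −24.75 − 256.15 + 547.80 = 266.90 m.
Depth below ground = 351.9 − 266.90 = 85.0 m.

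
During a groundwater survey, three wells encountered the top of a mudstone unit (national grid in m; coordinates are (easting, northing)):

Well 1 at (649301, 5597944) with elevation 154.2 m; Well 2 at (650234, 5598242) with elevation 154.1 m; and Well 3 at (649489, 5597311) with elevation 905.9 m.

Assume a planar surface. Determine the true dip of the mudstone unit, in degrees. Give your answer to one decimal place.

Let the plane be z = a·E + b·N + c.
Well 2−Well 1: 933a + 298b = −0.1;  Well 3−Well 1: 188a − 633b = 751.7.
Solving gives a = 0.34633, b = −1.08466.
Gradient magnitude |∇z| = √(a² + b²) = √(0.11995 + 1.17649) = 1.13861.
True dip = arctan(1.13861) = 48.7°, dipping toward NNW (azimuth ≈ 342°).

48.7°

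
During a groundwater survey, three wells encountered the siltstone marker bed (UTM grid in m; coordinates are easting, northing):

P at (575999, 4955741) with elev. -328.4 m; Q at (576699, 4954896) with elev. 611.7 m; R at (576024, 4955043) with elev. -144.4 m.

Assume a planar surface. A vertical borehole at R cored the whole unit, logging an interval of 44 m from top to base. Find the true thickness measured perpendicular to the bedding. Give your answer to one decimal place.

29.7 m

Two edge vectors: P→Q = (700, -845, 940.1), P→R = (25, -698, 184).
Normal n = (P→Q) × (P→R) = (500709.8, -105297.5, -467475).
So ∂z/∂easting = −n_x/n_z = 1.07109 and ∂z/∂northing = −n_y/n_z = −0.22525.
|∇z| = √(a²+b²) = 1.09452, so dip δ = arctan(1.09452) = 47.58°.
True thickness = vertical thickness × cos δ = 44 × cos 47.58° = 29.7 m.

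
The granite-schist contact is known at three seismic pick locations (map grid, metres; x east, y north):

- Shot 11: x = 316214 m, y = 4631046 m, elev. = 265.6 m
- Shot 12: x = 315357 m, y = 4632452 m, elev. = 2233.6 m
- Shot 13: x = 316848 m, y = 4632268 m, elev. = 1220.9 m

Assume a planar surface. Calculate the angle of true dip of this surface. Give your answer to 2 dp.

50.16°

Let the plane be z = a·x + b·y + c.
Shot 12−Shot 11: −857a + 1406b = 1968;  Shot 13−Shot 11: 634a + 1222b = 955.3.
Solving gives a = −0.54767, b = 1.06589.
Gradient magnitude |∇z| = √(a² + b²) = √(0.29994 + 1.13613) = 1.19836.
True dip = arctan(1.19836) = 50.16°, dipping toward SSE (azimuth ≈ 153°).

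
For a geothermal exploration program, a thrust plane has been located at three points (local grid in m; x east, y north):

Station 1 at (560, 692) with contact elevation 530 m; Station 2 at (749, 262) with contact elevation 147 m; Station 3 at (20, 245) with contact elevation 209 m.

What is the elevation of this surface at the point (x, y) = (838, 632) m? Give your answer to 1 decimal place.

Two edge vectors: Station 1→Station 2 = (189, -430, -383), Station 1→Station 3 = (-540, -447, -321).
Normal n = (Station 1→Station 2) × (Station 1→Station 3) = (-33171, 267489, -316683).
So ∂z/∂x = −n_x/n_z = −0.10475 and ∂z/∂y = −n_y/n_z = 0.84466.
Intercept c from Station 1: 530 + 58.66 − 584.50 = 4.15.
At (838, 632): z = −87.8 + 533.8 + 4.15 = 450.2 m.

450.2 m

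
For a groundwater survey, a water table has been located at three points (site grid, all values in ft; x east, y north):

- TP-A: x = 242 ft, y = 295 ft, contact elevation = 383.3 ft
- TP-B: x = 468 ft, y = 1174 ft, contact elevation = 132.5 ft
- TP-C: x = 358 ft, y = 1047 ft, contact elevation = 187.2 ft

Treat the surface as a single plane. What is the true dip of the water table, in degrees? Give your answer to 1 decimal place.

18.1°

Let the plane be z = a·x + b·y + c.
TP-B−TP-A: 226a + 879b = −250.8;  TP-C−TP-A: 116a + 752b = −196.1.
Solving gives a = −0.23871, b = −0.22395.
Gradient magnitude |∇z| = √(a² + b²) = √(0.05698 + 0.05015) = 0.32732.
True dip = arctan(0.32732) = 18.1°, dipping toward NE (azimuth ≈ 047°).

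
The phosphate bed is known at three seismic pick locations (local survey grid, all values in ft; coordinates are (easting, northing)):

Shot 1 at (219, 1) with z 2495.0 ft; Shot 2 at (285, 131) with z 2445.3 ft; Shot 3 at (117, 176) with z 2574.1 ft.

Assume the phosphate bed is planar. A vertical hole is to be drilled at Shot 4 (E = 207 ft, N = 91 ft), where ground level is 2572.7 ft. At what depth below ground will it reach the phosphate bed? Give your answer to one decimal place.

Two edge vectors: Shot 1→Shot 2 = (66, 130, -49.7), Shot 1→Shot 3 = (-102, 175, 79.1).
Normal n = (Shot 1→Shot 2) × (Shot 1→Shot 3) = (18980.5, -151.2, 24810).
So ∂z/∂E = −n_x/n_z = −0.76503 and ∂z/∂N = −n_y/n_z = 0.00609.
Intercept c from Shot 1: 2495 + 167.54 − 0.01 = 2662.54.
At (207, 91): z_contact = −158.36 + 0.55 + 2662.54 = 2504.73 ft.
Depth below ground = 2572.7 − 2504.73 = 68.0 ft.

68.0 ft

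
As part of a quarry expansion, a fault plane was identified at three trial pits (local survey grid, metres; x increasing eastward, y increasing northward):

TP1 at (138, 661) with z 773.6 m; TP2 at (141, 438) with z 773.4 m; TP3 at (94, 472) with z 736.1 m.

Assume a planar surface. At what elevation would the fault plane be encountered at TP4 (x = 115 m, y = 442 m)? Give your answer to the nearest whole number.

753 m

Two edge vectors: TP1→TP2 = (3, -223, -0.2), TP1→TP3 = (-44, -189, -37.5).
Normal n = (TP1→TP2) × (TP1→TP3) = (8324.7, 121.3, -10379).
So ∂z/∂x = −n_x/n_z = 0.80207 and ∂z/∂y = −n_y/n_z = 0.01169.
Intercept c from TP1: 773.6 − 110.69 − 7.73 = 655.19.
At (115, 442): z = 92.2 + 5.2 + 655.19 = 752.6 m.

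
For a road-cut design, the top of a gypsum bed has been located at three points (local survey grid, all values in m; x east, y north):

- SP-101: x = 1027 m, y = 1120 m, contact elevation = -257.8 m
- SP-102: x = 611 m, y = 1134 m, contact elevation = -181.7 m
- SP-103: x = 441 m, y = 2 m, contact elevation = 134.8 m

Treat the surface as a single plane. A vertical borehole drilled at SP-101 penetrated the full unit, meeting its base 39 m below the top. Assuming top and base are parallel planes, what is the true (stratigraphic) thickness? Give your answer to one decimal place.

37.2 m

Two edge vectors: SP-101→SP-102 = (-416, 14, 76.1), SP-101→SP-103 = (-586, -1118, 392.6).
Normal n = (SP-101→SP-102) × (SP-101→SP-103) = (90576.2, 118727, 473292).
So ∂z/∂x = −n_x/n_z = −0.19137 and ∂z/∂y = −n_y/n_z = −0.25085.
|∇z| = √(a²+b²) = 0.31552, so dip δ = arctan(0.31552) = 17.51°.
True thickness = vertical thickness × cos δ = 39 × cos 17.51° = 37.2 m.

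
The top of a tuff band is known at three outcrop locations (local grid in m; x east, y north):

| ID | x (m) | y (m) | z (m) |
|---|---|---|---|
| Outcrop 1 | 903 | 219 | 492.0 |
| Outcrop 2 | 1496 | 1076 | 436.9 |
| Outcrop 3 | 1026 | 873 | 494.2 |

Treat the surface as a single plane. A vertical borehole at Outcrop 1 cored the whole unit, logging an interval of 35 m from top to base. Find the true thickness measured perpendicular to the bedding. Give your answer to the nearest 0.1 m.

34.7 m

Let the plane be z = a·x + b·y + c.
Outcrop 2−Outcrop 1: 593a + 857b = −55.1;  Outcrop 3−Outcrop 1: 123a + 654b = 2.2.
Solving gives a = −0.13428, b = 0.02862.
|∇z| = √(a²+b²) = 0.13729, so dip δ = arctan(0.13729) = 7.82°.
True thickness = vertical thickness × cos δ = 35 × cos 7.82° = 34.7 m.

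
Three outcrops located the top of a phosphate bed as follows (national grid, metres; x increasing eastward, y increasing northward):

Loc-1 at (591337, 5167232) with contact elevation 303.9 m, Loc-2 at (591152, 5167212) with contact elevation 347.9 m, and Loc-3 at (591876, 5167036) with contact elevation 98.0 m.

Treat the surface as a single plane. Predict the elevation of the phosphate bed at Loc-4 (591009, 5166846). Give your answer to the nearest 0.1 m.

Two edge vectors: Loc-1→Loc-2 = (-185, -20, 44), Loc-1→Loc-3 = (539, -196, -205.9).
Normal n = (Loc-1→Loc-2) × (Loc-1→Loc-3) = (12742, -14375.5, 47040).
So ∂z/∂x = −n_x/n_z = −0.270875850 and ∂z/∂y = −n_y/n_z = 0.305601616.
Intercept c from Loc-1: 303.9 + 160178.91 − 1579114.45 = −1418631.63.
At (591009, 5166846): z = −160090.1 + 1578996.5 − 1418631.63 = 274.8 m.

274.8 m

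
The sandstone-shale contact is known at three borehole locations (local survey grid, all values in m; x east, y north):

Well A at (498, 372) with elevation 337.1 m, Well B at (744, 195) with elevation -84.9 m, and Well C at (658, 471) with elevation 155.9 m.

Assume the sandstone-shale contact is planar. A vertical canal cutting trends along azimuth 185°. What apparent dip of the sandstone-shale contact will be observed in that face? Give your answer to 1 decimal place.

17.3°

Two edge vectors: Well A→Well B = (246, -177, -422), Well A→Well C = (160, 99, -181.2).
Normal n = (Well A→Well B) × (Well A→Well C) = (73850.4, -22944.8, 52674).
So ∂z/∂x = −n_x/n_z = −1.40203 and ∂z/∂y = −n_y/n_z = 0.43560.
Unit vector along 185° is (sin 185°, cos 185°) = (-0.0872, -0.9962).
Slope in that direction = a·(-0.0872) + b·(-0.9962) = −0.31175.
Apparent dip = arctan|0.31175| = 17.3° (true dip is 55.7°, so apparent ≤ true as expected).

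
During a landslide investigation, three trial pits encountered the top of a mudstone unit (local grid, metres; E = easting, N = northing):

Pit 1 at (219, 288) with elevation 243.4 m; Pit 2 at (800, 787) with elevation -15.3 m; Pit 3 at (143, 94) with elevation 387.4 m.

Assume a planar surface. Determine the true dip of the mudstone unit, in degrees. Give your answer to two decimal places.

42.10°

Two edge vectors: Pit 1→Pit 2 = (581, 499, -258.7), Pit 1→Pit 3 = (-76, -194, 144).
Normal n = (Pit 1→Pit 2) × (Pit 1→Pit 3) = (21668.2, -64002.8, -74790).
So ∂z/∂E = −n_x/n_z = 0.28972 and ∂z/∂N = −n_y/n_z = −0.85577.
Gradient magnitude |∇z| = √(a² + b²) = √(0.08394 + 0.73234) = 0.90348.
True dip = arctan(0.90348) = 42.10°, dipping toward NNW (azimuth ≈ 341°).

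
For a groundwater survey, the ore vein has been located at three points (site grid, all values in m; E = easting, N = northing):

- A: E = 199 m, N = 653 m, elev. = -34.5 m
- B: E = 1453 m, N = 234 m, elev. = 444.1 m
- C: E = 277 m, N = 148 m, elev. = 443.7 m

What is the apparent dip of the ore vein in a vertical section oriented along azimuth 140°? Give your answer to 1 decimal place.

37.3°

Two edge vectors: A→B = (1254, -419, 478.6), A→C = (78, -505, 478.2).
Normal n = (A→B) × (A→C) = (41327.2, -562332, -600588).
So ∂z/∂E = −n_x/n_z = 0.06881 and ∂z/∂N = −n_y/n_z = −0.93630.
Unit vector along 140° is (sin 140°, cos 140°) = (0.6428, -0.7660).
Slope in that direction = a·(0.6428) + b·(-0.7660) = 0.76148.
Apparent dip = arctan|0.76148| = 37.3° (true dip is 43.2°, so apparent ≤ true as expected).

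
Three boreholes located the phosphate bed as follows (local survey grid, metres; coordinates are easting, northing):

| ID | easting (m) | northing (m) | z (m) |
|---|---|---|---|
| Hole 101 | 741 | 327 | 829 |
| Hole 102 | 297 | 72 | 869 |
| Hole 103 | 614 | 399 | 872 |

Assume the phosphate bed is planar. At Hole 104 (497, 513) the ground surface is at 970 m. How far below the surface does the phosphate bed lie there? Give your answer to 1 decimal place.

Two edge vectors: Hole 101→Hole 102 = (-444, -255, 40), Hole 101→Hole 103 = (-127, 72, 43).
Normal n = (Hole 101→Hole 102) × (Hole 101→Hole 103) = (-13845, 14012, -64353).
So ∂z/∂easting = −n_x/n_z = −0.21514 and ∂z/∂northing = −n_y/n_z = 0.21774.
Intercept c from Hole 101: 829 + 159.42 − 71.20 = 917.22.
At (497, 513): z_contact = −106.93 + 111.70 + 917.22 = 921.99 m.
Depth below ground = 970 − 921.99 = 48.0 m.

48.0 m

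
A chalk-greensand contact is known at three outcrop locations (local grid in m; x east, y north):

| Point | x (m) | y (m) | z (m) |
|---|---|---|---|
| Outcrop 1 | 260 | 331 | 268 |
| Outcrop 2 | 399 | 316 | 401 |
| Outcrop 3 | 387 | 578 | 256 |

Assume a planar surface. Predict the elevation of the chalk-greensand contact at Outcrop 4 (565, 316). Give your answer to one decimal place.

Let the plane be z = a·x + b·y + c.
Outcrop 2−Outcrop 1: 139a − 15b = 133;  Outcrop 3−Outcrop 1: 127a + 247b = −12.
Solving gives a = 0.90157, b = −0.51214.
Then c = 268 − a·260 − b·331 = 203.11.
At (565, 316): z = 509.4 − 161.8 + 203.11 = 550.7 m.

550.7 m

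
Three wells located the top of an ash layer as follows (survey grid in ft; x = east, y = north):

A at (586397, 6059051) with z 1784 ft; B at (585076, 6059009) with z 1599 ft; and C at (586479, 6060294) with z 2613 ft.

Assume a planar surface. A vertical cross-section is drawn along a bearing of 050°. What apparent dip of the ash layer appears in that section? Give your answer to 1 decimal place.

Let the plane be z = a·x + b·y + c.
B−A: −1321a − 42b = −185;  C−A: 82a + 1243b = 829.
Solving gives a = 0.11909, b = 0.65908.
Unit vector along 050° is (sin 50°, cos 50°) = (0.7660, 0.6428).
Slope in that direction = a·(0.7660) + b·(0.6428) = 0.51488.
Apparent dip = arctan|0.51488| = 27.2° (true dip is 33.8°, so apparent ≤ true as expected).

27.2°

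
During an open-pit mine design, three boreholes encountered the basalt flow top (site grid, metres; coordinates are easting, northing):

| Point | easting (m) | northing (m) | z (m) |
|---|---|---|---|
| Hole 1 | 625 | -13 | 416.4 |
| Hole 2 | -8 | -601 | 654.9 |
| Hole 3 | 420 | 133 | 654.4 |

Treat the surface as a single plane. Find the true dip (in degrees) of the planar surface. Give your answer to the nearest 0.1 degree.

43.5°

Two edge vectors: Hole 1→Hole 2 = (-633, -588, 238.5), Hole 1→Hole 3 = (-205, 146, 238).
Normal n = (Hole 1→Hole 2) × (Hole 1→Hole 3) = (-174765, 101761.5, -212958).
So ∂z/∂easting = −n_x/n_z = −0.82065 and ∂z/∂northing = −n_y/n_z = 0.47785.
Gradient magnitude |∇z| = √(a² + b²) = √(0.67347 + 0.22834) = 0.94964.
True dip = arctan(0.94964) = 43.5°, dipping toward ESE (azimuth ≈ 120°).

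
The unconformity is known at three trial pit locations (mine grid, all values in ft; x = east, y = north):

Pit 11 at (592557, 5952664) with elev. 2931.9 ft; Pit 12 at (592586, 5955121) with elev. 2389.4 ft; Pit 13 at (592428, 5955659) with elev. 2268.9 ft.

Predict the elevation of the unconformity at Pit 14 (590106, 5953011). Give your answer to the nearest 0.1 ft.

2829.7 ft

Two edge vectors: Pit 11→Pit 12 = (29, 2457, -542.5), Pit 11→Pit 13 = (-129, 2995, -663).
Normal n = (Pit 11→Pit 12) × (Pit 11→Pit 13) = (-4203.5, 89209.5, 403808).
So ∂z/∂x = −n_x/n_z = 0.010409650 and ∂z/∂y = −n_y/n_z = −0.220920586.
Intercept c from Pit 11: 2931.9 − 6168.31 + 1315066.02 = 1311829.61.
At (590106, 5953011): z = 6142.8 − 1315142.7 + 1311829.61 = 2829.7 ft.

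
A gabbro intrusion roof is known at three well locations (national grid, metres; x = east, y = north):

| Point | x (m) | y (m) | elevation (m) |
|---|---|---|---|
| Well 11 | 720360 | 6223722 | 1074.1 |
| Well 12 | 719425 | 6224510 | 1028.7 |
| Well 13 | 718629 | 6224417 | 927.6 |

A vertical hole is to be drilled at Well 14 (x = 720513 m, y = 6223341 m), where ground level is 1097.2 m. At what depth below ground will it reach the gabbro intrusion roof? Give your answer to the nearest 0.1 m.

36.3 m

Let the plane be z = a·x + b·y + c.
Well 12−Well 11: −935a + 788b = −45.4;  Well 13−Well 11: −1731a + 695b = −146.5.
Solving gives a = 0.117458202, b = 0.081755607.
Then c = 1074.1 − a·720360 − b·6223722 = −592362.26.
At (720513, 6223341): z_contact = 84630.16 + 508793.02 − 592362.26 = 1060.92 m.
Depth below ground = 1097.2 − 1060.92 = 36.3 m.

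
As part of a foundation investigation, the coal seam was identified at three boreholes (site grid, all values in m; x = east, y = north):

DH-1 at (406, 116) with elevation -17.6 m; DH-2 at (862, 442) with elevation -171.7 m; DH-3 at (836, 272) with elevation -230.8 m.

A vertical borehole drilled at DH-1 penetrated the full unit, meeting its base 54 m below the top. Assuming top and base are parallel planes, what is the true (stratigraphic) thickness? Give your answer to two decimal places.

Let the plane be z = a·x + b·y + c.
DH-2−DH-1: 456a + 326b = −154.1;  DH-3−DH-1: 430a + 156b = −213.2.
Solving gives a = −0.65847, b = 0.44835.
|∇z| = √(a²+b²) = 0.79662, so dip δ = arctan(0.79662) = 38.54°.
True thickness = vertical thickness × cos δ = 54 × cos 38.54° = 42.24 m.

42.24 m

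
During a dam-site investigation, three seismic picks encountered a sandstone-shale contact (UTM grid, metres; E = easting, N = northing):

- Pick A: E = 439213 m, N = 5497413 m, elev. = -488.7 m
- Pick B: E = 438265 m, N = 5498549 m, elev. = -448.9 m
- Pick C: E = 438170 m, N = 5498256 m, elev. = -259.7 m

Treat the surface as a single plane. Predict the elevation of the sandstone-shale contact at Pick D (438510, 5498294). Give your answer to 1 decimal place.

-476.8 m

Let the plane be z = a·E + b·N + c.
Pick B−Pick A: −948a + 1136b = 39.8;  Pick C−Pick A: −1043a + 843b = 229.
Solving gives a = −0.587508427, b = −0.455244708.
Then c = -488.7 − a·439213 − b·5497413 = 2760220.82.
At (438510, 5498294): z = −257628.3 − 2503069.2 + 2760220.82 = -476.8 m.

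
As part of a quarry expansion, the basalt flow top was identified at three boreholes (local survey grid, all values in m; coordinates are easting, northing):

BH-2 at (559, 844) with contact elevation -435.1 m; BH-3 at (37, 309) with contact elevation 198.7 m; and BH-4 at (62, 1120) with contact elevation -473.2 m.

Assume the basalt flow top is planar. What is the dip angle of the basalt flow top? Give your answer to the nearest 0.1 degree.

Let the plane be z = a·easting + b·northing + c.
BH-3−BH-2: −522a − 535b = 633.8;  BH-4−BH-2: −497a + 276b = −38.1.
Solving gives a = −0.37697, b = −0.81686.
Gradient magnitude |∇z| = √(a² + b²) = √(0.14211 + 0.66726) = 0.89965.
True dip = arctan(0.89965) = 42.0°, dipping toward NNE (azimuth ≈ 025°).

42.0°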